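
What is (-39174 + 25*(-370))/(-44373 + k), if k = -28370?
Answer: 48424/72743 ≈ 0.66569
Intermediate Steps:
(-39174 + 25*(-370))/(-44373 + k) = (-39174 + 25*(-370))/(-44373 - 28370) = (-39174 - 9250)/(-72743) = -48424*(-1/72743) = 48424/72743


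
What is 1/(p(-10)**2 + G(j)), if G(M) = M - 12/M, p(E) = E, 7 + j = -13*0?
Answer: 7/663 ≈ 0.010558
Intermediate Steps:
j = -7 (j = -7 - 13*0 = -7 + 0 = -7)
G(M) = M - 12/M
1/(p(-10)**2 + G(j)) = 1/((-10)**2 + (-7 - 12/(-7))) = 1/(100 + (-7 - 12*(-1/7))) = 1/(100 + (-7 + 12/7)) = 1/(100 - 37/7) = 1/(663/7) = 7/663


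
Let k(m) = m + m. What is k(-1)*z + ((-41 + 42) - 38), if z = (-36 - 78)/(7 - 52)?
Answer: -631/15 ≈ -42.067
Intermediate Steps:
z = 38/15 (z = -114/(-45) = -114*(-1/45) = 38/15 ≈ 2.5333)
k(m) = 2*m
k(-1)*z + ((-41 + 42) - 38) = (2*(-1))*(38/15) + ((-41 + 42) - 38) = -2*38/15 + (1 - 38) = -76/15 - 37 = -631/15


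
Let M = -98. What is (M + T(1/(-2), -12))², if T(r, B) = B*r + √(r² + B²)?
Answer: (184 - √577)²/4 ≈ 6398.3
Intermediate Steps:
T(r, B) = √(B² + r²) + B*r (T(r, B) = B*r + √(B² + r²) = √(B² + r²) + B*r)
(M + T(1/(-2), -12))² = (-98 + (√((-12)² + (1/(-2))²) - 12/(-2)))² = (-98 + (√(144 + (1*(-½))²) - 12*(-1)/2))² = (-98 + (√(144 + (-½)²) - 12*(-½)))² = (-98 + (√(144 + ¼) + 6))² = (-98 + (√(577/4) + 6))² = (-98 + (√577/2 + 6))² = (-98 + (6 + √577/2))² = (-92 + √577/2)²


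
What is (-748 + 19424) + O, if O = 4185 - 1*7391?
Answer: 15470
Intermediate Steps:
O = -3206 (O = 4185 - 7391 = -3206)
(-748 + 19424) + O = (-748 + 19424) - 3206 = 18676 - 3206 = 15470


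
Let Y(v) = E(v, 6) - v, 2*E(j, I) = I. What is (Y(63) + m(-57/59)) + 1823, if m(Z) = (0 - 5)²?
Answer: 1788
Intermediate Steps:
E(j, I) = I/2
Y(v) = 3 - v (Y(v) = (½)*6 - v = 3 - v)
m(Z) = 25 (m(Z) = (-5)² = 25)
(Y(63) + m(-57/59)) + 1823 = ((3 - 1*63) + 25) + 1823 = ((3 - 63) + 25) + 1823 = (-60 + 25) + 1823 = -35 + 1823 = 1788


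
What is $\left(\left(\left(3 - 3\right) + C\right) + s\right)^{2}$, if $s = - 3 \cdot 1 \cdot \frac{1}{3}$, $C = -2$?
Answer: $9$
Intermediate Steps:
$s = -1$ ($s = - 3 \cdot 1 \cdot \frac{1}{3} = \left(-3\right) \frac{1}{3} = -1$)
$\left(\left(\left(3 - 3\right) + C\right) + s\right)^{2} = \left(\left(\left(3 - 3\right) - 2\right) - 1\right)^{2} = \left(\left(0 - 2\right) - 1\right)^{2} = \left(-2 - 1\right)^{2} = \left(-3\right)^{2} = 9$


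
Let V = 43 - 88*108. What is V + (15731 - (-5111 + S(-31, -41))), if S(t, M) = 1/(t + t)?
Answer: 705623/62 ≈ 11381.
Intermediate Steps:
V = -9461 (V = 43 - 9504 = -9461)
S(t, M) = 1/(2*t)
V + (15731 - (-5111 + S(-31, -41))) = -9461 + (15731 - (-5111 + (½)/(-31))) = -9461 + (15731 - (-5111 + (½)*(-1/31))) = -9461 + (15731 - (-5111 - 1/62)) = -9461 + (15731 - 1*(-316883/62)) = -9461 + (15731 + 316883/62) = -9461 + 1292205/62 = 705623/62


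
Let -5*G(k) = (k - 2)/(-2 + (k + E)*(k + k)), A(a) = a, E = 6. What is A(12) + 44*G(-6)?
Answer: -116/5 ≈ -23.200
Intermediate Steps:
G(k) = -(-2 + k)/(5*(-2 + 2*k*(6 + k))) (G(k) = -(k - 2)/(5*(-2 + (k + 6)*(k + k))) = -(-2 + k)/(5*(-2 + (6 + k)*(2*k))) = -(-2 + k)/(5*(-2 + 2*k*(6 + k))))
A(12) + 44*G(-6) = 12 + 44*((2 - 1*(-6))/(10*(-1 + (-6)² + 6*(-6)))) = 12 + 44*((2 + 6)/(10*(-1 + 36 - 36))) = 12 + 44*((⅒)*8/(-1)) = 12 + 44*((⅒)*(-1)*8) = 12 + 44*(-⅘) = 12 - 176/5 = -116/5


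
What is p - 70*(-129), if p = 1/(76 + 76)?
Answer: 1372561/152 ≈ 9030.0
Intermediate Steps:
p = 1/152 ≈ 0.0065789
p - 70*(-129) = 1/152 - 70*(-129) = 1/152 + 9030 = 1372561/152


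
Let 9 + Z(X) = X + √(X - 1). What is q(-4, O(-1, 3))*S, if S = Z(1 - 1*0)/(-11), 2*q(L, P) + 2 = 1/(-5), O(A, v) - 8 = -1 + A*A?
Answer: -⅘ ≈ -0.80000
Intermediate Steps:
Z(X) = -9 + X + √(-1 + X) (Z(X) = -9 + (X + √(X - 1)) = -9 + (X + √(-1 + X)) = -9 + X + √(-1 + X))
O(A, v) = 7 + A² (O(A, v) = 8 + (-1 + A*A) = 8 + (-1 + A²) = 7 + A²)
q(L, P) = -11/10 (q(L, P) = -1 + (½)/(-5) = -1 + (½)*(-⅕) = -1 - ⅒ = -11/10)
S = 8/11 (S = (-9 + (1 - 1*0) + √(-1 + (1 - 1*0)))/(-11) = (-9 + (1 + 0) + √(-1 + (1 + 0)))*(-1/11) = (-9 + 1 + √(-1 + 1))*(-1/11) = (-9 + 1 + √0)*(-1/11) = (-9 + 1 + 0)*(-1/11) = -8*(-1/11) = 8/11 ≈ 0.72727)
q(-4, O(-1, 3))*S = -11/10*8/11 = -⅘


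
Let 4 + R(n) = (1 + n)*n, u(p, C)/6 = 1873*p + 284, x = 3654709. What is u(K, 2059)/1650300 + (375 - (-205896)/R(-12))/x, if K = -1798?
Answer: -19689938986343/1608364336720 ≈ -12.242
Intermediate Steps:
u(p, C) = 1704 + 11238*p (u(p, C) = 6*(1873*p + 284) = 6*(284 + 1873*p) = 1704 + 11238*p)
R(n) = -4 + n*(1 + n) (R(n) = -4 + (1 + n)*n = -4 + n*(1 + n))
u(K, 2059)/1650300 + (375 - (-205896)/R(-12))/x = (1704 + 11238*(-1798))/1650300 + (375 - (-205896)/(-4 - 12 + (-12)**2))/3654709 = (1704 - 20205924)*(1/1650300) + (375 - (-205896)/(-4 - 12 + 144))*(1/3654709) = -20204220*1/1650300 + (375 - (-205896)/128)*(1/3654709) = -336737/27505 + (375 - (-205896)/128)*(1/3654709) = -336737/27505 + (375 - 373*(-69/16))*(1/3654709) = -336737/27505 + (375 + 25737/16)*(1/3654709) = -336737/27505 + (31737/16)*(1/3654709) = -336737/27505 + 31737/58475344 = -19689938986343/1608364336720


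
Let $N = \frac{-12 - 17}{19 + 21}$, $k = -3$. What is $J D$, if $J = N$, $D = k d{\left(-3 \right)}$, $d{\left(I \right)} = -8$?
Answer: $- \frac{87}{5} \approx -17.4$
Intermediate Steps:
$N = - \frac{29}{40} \approx -0.725$
$D = 24$ ($D = \left(-3\right) \left(-8\right) = 24$)
$J = - \frac{29}{40} \approx -0.725$
$J D = \left(- \frac{29}{40}\right) 24 = - \frac{87}{5}$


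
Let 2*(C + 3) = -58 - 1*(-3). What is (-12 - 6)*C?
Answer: 549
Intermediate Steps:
C = -61/2 (C = -3 + (-58 - 1*(-3))/2 = -3 + (-58 + 3)/2 = -3 + (1/2)*(-55) = -3 - 55/2 = -61/2 ≈ -30.500)
(-12 - 6)*C = (-12 - 6)*(-61/2) = -18*(-61/2) = 549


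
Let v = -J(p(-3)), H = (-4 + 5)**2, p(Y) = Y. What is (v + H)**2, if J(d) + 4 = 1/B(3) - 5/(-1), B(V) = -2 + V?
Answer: 1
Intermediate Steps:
H = 1 (H = 1**2 = 1)
J(d) = 2 (J(d) = -4 + (1/(-2 + 3) - 5/(-1)) = -4 + (1/1 - 5*(-1)) = -4 + (1*1 + 5) = -4 + (1 + 5) = -4 + 6 = 2)
v = -2 (v = -1*2 = -2)
(v + H)**2 = (-2 + 1)**2 = (-1)**2 = 1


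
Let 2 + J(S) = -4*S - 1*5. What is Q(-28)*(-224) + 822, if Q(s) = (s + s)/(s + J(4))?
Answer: 29378/51 ≈ 576.04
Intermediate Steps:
J(S) = -7 - 4*S (J(S) = -2 + (-4*S - 1*5) = -2 + (-4*S - 5) = -2 + (-5 - 4*S) = -7 - 4*S)
Q(s) = 2*s/(-23 + s) (Q(s) = (s + s)/(s + (-7 - 4*4)) = (2*s)/(s + (-7 - 16)) = (2*s)/(s - 23) = (2*s)/(-23 + s) = 2*s/(-23 + s))
Q(-28)*(-224) + 822 = (2*(-28)/(-23 - 28))*(-224) + 822 = (2*(-28)/(-51))*(-224) + 822 = (2*(-28)*(-1/51))*(-224) + 822 = (56/51)*(-224) + 822 = -12544/51 + 822 = 29378/51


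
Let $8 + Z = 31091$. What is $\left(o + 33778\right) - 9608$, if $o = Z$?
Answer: $55253$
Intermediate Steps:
$Z = 31083$ ($Z = -8 + 31091 = 31083$)
$o = 31083$
$\left(o + 33778\right) - 9608 = \left(31083 + 33778\right) - 9608 = 64861 - 9608 = 55253$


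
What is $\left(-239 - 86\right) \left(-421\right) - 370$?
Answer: $136455$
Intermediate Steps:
$\left(-239 - 86\right) \left(-421\right) - 370 = \left(-325\right) \left(-421\right) - 370 = 136825 - 370 = 136455$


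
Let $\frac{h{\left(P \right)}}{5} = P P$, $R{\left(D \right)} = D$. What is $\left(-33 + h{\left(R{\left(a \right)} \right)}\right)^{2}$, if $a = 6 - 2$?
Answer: $2209$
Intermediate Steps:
$a = 4$
$h{\left(P \right)} = 5 P^{2}$ ($h{\left(P \right)} = 5 P P = 5 P^{2}$)
$\left(-33 + h{\left(R{\left(a \right)} \right)}\right)^{2} = \left(-33 + 5 \cdot 4^{2}\right)^{2} = \left(-33 + 5 \cdot 16\right)^{2} = \left(-33 + 80\right)^{2} = 47^{2} = 2209$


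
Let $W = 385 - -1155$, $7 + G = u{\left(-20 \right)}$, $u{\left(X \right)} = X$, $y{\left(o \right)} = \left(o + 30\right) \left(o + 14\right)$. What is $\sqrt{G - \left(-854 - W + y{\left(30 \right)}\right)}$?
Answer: $i \sqrt{273} \approx 16.523 i$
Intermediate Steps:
$y{\left(o \right)} = \left(14 + o\right) \left(30 + o\right)$ ($y{\left(o \right)} = \left(30 + o\right) \left(14 + o\right) = \left(14 + o\right) \left(30 + o\right)$)
$G = -27$ ($G = -7 - 20 = -27$)
$W = 1540$ ($W = 385 + 1155 = 1540$)
$\sqrt{G - \left(-854 - W + y{\left(30 \right)}\right)} = \sqrt{-27 + \left(\left(854 - \left(420 + 30^{2} + 44 \cdot 30\right)\right) + 1540\right)} = \sqrt{-27 + \left(\left(854 - \left(420 + 900 + 1320\right)\right) + 1540\right)} = \sqrt{-27 + \left(\left(854 - 2640\right) + 1540\right)} = \sqrt{-27 + \left(-1786 + 1540\right)} = \sqrt{-27 - 246} = \sqrt{-273} = i \sqrt{273}$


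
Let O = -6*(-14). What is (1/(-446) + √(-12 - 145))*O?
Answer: -42/223 + 84*I*√157 ≈ -0.18834 + 1052.5*I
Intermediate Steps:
O = 84
(1/(-446) + √(-12 - 145))*O = (1/(-446) + √(-12 - 145))*84 = (-1/446 + √(-157))*84 = (-1/446 + I*√157)*84 = -42/223 + 84*I*√157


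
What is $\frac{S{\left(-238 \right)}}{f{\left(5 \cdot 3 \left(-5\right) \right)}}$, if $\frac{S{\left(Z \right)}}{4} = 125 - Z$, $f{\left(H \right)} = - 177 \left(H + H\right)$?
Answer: $\frac{242}{4425} \approx 0.054689$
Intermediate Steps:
$f{\left(H \right)} = - 354 H$ ($f{\left(H \right)} = - 177 \cdot 2 H = - 354 H$)
$S{\left(Z \right)} = 500 - 4 Z$ ($S{\left(Z \right)} = 4 \left(125 - Z\right) = 500 - 4 Z$)
$\frac{S{\left(-238 \right)}}{f{\left(5 \cdot 3 \left(-5\right) \right)}} = \frac{500 - -952}{\left(-354\right) 5 \cdot 3 \left(-5\right)} = \frac{500 + 952}{\left(-354\right) 15 \left(-5\right)} = \frac{1452}{\left(-354\right) \left(-75\right)} = \frac{1452}{26550} = 1452 \cdot \frac{1}{26550} = \frac{242}{4425}$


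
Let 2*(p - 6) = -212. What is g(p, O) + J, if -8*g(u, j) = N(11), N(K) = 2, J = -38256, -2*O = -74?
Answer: -153025/4 ≈ -38256.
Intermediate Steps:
p = -100 (p = 6 + (½)*(-212) = 6 - 106 = -100)
O = 37 (O = -½*(-74) = 37)
g(u, j) = -¼ (g(u, j) = -⅛*2 = -¼)
g(p, O) + J = -¼ - 38256 = -153025/4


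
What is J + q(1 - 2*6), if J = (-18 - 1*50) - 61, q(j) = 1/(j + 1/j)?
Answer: -15749/122 ≈ -129.09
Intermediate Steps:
J = -129 (J = (-18 - 50) - 61 = -68 - 61 = -129)
J + q(1 - 2*6) = -129 + (1 - 2*6)/(1 + (1 - 2*6)²) = -129 + (1 - 12)/(1 + (1 - 12)²) = -129 - 11/(1 + (-11)²) = -129 - 11/(1 + 121) = -129 - 11/122 = -15749/122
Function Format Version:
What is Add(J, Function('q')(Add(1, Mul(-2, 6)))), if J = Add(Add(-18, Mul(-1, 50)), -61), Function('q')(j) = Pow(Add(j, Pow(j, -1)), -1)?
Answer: Rational(-15749, 122) ≈ -129.09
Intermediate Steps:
J = -129 (J = Add(Add(-18, -50), -61) = Add(-68, -61) = -129)
Add(J, Function('q')(Add(1, Mul(-2, 6)))) = Add(-129, Mul(Add(1, Mul(-2, 6)), Pow(Add(1, Pow(Add(1, Mul(-2, 6)), 2)), -1))) = Add(-129, Mul(Add(1, -12), Pow(Add(1, Pow(Add(1, -12), 2)), -1))) = Add(-129, Mul(-11, Pow(Add(1, Pow(-11, 2)), -1))) = Add(-129, Mul(-11, Pow(Add(1, 121), -1))) = Add(-129, Mul(-11, Pow(122, -1))) = Add(-129, Mul(-11, Rational(1, 122))) = Add(-129, Rational(-11, 122)) = Rational(-15749, 122)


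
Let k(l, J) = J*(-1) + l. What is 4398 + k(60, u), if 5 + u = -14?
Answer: 4477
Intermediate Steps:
u = -19 (u = -5 - 14 = -19)
k(l, J) = l - J (k(l, J) = -J + l = l - J)
4398 + k(60, u) = 4398 + (60 - 1*(-19)) = 4398 + (60 + 19) = 4398 + 79 = 4477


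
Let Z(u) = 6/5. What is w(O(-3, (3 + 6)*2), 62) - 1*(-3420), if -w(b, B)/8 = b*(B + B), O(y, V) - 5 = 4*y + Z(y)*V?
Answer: -55316/5 ≈ -11063.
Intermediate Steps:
Z(u) = 6/5 (Z(u) = 6*(⅕) = 6/5)
O(y, V) = 5 + 4*y + 6*V/5 (O(y, V) = 5 + (4*y + 6*V/5) = 5 + 4*y + 6*V/5)
w(b, B) = -16*B*b (w(b, B) = -8*b*(B + B) = -8*b*2*B = -16*B*b)
w(O(-3, (3 + 6)*2), 62) - 1*(-3420) = -16*62*(5 + 4*(-3) + 6*((3 + 6)*2)/5) - 1*(-3420) = -16*62*(5 - 12 + 6*(9*2)/5) + 3420 = -16*62*(5 - 12 + (6/5)*18) + 3420 = -16*62*(5 - 12 + 108/5) + 3420 = -16*62*73/5 + 3420 = -72416/5 + 3420 = -55316/5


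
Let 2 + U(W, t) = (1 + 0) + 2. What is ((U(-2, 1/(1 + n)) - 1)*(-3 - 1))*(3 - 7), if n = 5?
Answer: 0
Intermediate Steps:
U(W, t) = 1 (U(W, t) = -2 + ((1 + 0) + 2) = -2 + (1 + 2) = -2 + 3 = 1)
((U(-2, 1/(1 + n)) - 1)*(-3 - 1))*(3 - 7) = ((1 - 1)*(-3 - 1))*(3 - 7) = (0*(-4))*(-4) = 0*(-4) = 0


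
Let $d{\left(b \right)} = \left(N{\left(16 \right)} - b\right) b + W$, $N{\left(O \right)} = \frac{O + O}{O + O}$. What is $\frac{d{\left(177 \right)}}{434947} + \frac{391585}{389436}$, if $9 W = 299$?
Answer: $\frac{474599845957}{508152059676} \approx 0.93397$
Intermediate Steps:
$W = \frac{299}{9}$ ($W = \frac{1}{9} \cdot 299 = \frac{299}{9} \approx 33.222$)
$N{\left(O \right)} = 1$ ($N{\left(O \right)} = \frac{2 O}{2 O} = 2 O \frac{1}{2 O} = 1$)
$d{\left(b \right)} = \frac{299}{9} + b \left(1 - b\right)$ ($d{\left(b \right)} = \left(1 - b\right) b + \frac{299}{9} = b \left(1 - b\right) + \frac{299}{9} = \frac{299}{9} + b \left(1 - b\right)$)
$\frac{d{\left(177 \right)}}{434947} + \frac{391585}{389436} = \frac{\frac{299}{9} + 177 - 177^{2}}{434947} + \frac{391585}{389436} = \left(\frac{299}{9} + 177 - 31329\right) \frac{1}{434947} + 391585 \cdot \frac{1}{389436} = \left(\frac{299}{9} + 177 - 31329\right) \frac{1}{434947} + \frac{391585}{389436} = \left(- \frac{280069}{9}\right) \frac{1}{434947} + \frac{391585}{389436} = - \frac{280069}{3914523} + \frac{391585}{389436} = \frac{474599845957}{508152059676}$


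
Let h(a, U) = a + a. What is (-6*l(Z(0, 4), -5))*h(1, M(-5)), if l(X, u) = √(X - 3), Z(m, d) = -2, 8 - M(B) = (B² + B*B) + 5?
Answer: -12*I*√5 ≈ -26.833*I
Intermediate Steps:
M(B) = 3 - 2*B² (M(B) = 8 - ((B² + B*B) + 5) = 8 - ((B² + B²) + 5) = 8 - (2*B² + 5) = 8 - (5 + 2*B²) = 8 + (-5 - 2*B²) = 3 - 2*B²)
l(X, u) = √(-3 + X)
h(a, U) = 2*a
(-6*l(Z(0, 4), -5))*h(1, M(-5)) = (-6*√(-3 - 2))*(2*1) = -6*I*√5*2 = -12*I*√5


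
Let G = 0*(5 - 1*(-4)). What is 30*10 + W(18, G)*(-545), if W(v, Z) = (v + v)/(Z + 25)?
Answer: -2424/5 ≈ -484.80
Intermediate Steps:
G = 0 (G = 0*(5 + 4) = 0*9 = 0)
W(v, Z) = 2*v/(25 + Z) (W(v, Z) = (2*v)/(25 + Z) = 2*v/(25 + Z))
30*10 + W(18, G)*(-545) = 30*10 + (2*18/(25 + 0))*(-545) = 300 + (2*18/25)*(-545) = 300 + (2*18*(1/25))*(-545) = 300 + (36/25)*(-545) = 300 - 3924/5 = -2424/5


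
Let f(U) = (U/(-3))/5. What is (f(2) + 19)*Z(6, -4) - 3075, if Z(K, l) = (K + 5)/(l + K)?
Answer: -89137/30 ≈ -2971.2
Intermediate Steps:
Z(K, l) = (5 + K)/(K + l)
f(U) = -U/15 (f(U) = (U*(-⅓))*(⅕) = -U/3*(⅕) = -U/15)
(f(2) + 19)*Z(6, -4) - 3075 = (-1/15*2 + 19)*((5 + 6)/(6 - 4)) - 3075 = (-2/15 + 19)*(11/2) - 3075 = 283*((½)*11)/15 - 3075 = (283/15)*(11/2) - 3075 = 3113/30 - 3075 = -89137/30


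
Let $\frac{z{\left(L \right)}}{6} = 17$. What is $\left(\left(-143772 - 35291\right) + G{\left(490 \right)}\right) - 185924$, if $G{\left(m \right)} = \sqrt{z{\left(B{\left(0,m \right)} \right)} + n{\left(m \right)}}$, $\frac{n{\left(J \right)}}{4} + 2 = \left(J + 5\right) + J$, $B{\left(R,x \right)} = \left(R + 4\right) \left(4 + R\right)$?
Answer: $-364987 + \sqrt{4034} \approx -3.6492 \cdot 10^{5}$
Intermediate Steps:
$B{\left(R,x \right)} = \left(4 + R\right)^{2}$ ($B{\left(R,x \right)} = \left(4 + R\right) \left(4 + R\right) = \left(4 + R\right)^{2}$)
$n{\left(J \right)} = 12 + 8 J$ ($n{\left(J \right)} = -8 + 4 \left(\left(J + 5\right) + J\right) = -8 + 4 \left(\left(5 + J\right) + J\right) = -8 + 4 \left(5 + 2 J\right) = -8 + \left(20 + 8 J\right) = 12 + 8 J$)
$z{\left(L \right)} = 102$ ($z{\left(L \right)} = 6 \cdot 17 = 102$)
$G{\left(m \right)} = \sqrt{114 + 8 m}$ ($G{\left(m \right)} = \sqrt{102 + \left(12 + 8 m\right)} = \sqrt{114 + 8 m}$)
$\left(\left(-143772 - 35291\right) + G{\left(490 \right)}\right) - 185924 = \left(\left(-143772 - 35291\right) + \sqrt{114 + 8 \cdot 490}\right) - 185924 = \left(-179063 + \sqrt{114 + 3920}\right) - 185924 = \left(-179063 + \sqrt{4034}\right) - 185924 = -364987 + \sqrt{4034}$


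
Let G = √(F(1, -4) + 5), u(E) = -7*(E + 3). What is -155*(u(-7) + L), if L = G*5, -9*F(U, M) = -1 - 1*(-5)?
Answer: -4340 - 775*√41/3 ≈ -5994.1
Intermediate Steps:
F(U, M) = -4/9 (F(U, M) = -(-1 - 1*(-5))/9 = -(-1 + 5)/9 = -⅑*4 = -4/9)
u(E) = -21 - 7*E (u(E) = -7*(3 + E) = -21 - 7*E)
G = √41/3 (G = √(-4/9 + 5) = √(41/9) = √41/3 ≈ 2.1344)
L = 5*√41/3 (L = (√41/3)*5 = 5*√41/3 ≈ 10.672)
-155*(u(-7) + L) = -155*((-21 - 7*(-7)) + 5*√41/3) = -155*((-21 + 49) + 5*√41/3) = -155*(28 + 5*√41/3) = -4340 - 775*√41/3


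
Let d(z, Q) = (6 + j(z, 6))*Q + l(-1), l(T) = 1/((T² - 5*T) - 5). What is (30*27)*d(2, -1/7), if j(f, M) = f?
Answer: -810/7 ≈ -115.71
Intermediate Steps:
l(T) = 1/(-5 + T² - 5*T)
d(z, Q) = 1 + Q*(6 + z) (d(z, Q) = (6 + z)*Q + 1/(-5 + (-1)² - 5*(-1)) = Q*(6 + z) + 1/(-5 + 1 + 5) = Q*(6 + z) + 1/1 = Q*(6 + z) + 1 = 1 + Q*(6 + z))
(30*27)*d(2, -1/7) = (30*27)*(1 + 6*(-1/7) - 1/7*2) = 810*(1 + 6*(-1*⅐) - 1*⅐*2) = 810*(1 + 6*(-⅐) - ⅐*2) = 810*(1 - 6/7 - 2/7) = 810*(-⅐) = -810/7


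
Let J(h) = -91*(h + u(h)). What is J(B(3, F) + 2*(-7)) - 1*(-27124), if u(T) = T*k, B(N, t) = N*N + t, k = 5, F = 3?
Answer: 28216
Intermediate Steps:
B(N, t) = t + N**2 (B(N, t) = N**2 + t = t + N**2)
u(T) = 5*T (u(T) = T*5 = 5*T)
J(h) = -546*h (J(h) = -91*(h + 5*h) = -546*h)
J(B(3, F) + 2*(-7)) - 1*(-27124) = -546*((3 + 3**2) + 2*(-7)) - 1*(-27124) = -546*((3 + 9) - 14) + 27124 = -546*(12 - 14) + 27124 = -546*(-2) + 27124 = 1092 + 27124 = 28216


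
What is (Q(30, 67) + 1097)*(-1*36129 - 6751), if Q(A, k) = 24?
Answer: -48068480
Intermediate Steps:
(Q(30, 67) + 1097)*(-1*36129 - 6751) = (24 + 1097)*(-1*36129 - 6751) = 1121*(-36129 - 6751) = 1121*(-42880) = -48068480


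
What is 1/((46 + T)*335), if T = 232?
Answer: 1/93130 ≈ 1.0738e-5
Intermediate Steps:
1/((46 + T)*335) = 1/((46 + 232)*335) = 1/(278*335) = 1/93130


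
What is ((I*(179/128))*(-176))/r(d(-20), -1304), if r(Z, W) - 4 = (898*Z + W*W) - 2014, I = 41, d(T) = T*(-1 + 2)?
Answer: -80729/13443568 ≈ -0.0060050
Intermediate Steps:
d(T) = T (d(T) = T*1 = T)
r(Z, W) = -2010 + W**2 + 898*Z (r(Z, W) = 4 + ((898*Z + W*W) - 2014) = 4 + ((898*Z + W**2) - 2014) = 4 + ((W**2 + 898*Z) - 2014) = 4 + (-2014 + W**2 + 898*Z) = -2010 + W**2 + 898*Z)
((I*(179/128))*(-176))/r(d(-20), -1304) = ((41*(179/128))*(-176))/(-2010 + (-1304)**2 + 898*(-20)) = ((41*(179*(1/128)))*(-176))/(-2010 + 1700416 - 17960) = ((41*(179/128))*(-176))/1680446 = ((7339/128)*(-176))*(1/1680446) = -80729/8*1/1680446 = -80729/13443568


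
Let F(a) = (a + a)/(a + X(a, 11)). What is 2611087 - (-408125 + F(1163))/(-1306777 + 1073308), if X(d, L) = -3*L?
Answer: 114809405471411/43969995 ≈ 2.6111e+6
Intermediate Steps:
F(a) = 2*a/(-33 + a) (F(a) = (a + a)/(a - 3*11) = (2*a)/(a - 33) = (2*a)/(-33 + a) = 2*a/(-33 + a))
2611087 - (-408125 + F(1163))/(-1306777 + 1073308) = 2611087 - (-408125 + 2*1163/(-33 + 1163))/(-1306777 + 1073308) = 2611087 - (-408125 + 2*1163/1130)/(-233469) = 2611087 - (-408125 + 2*1163*(1/1130))*(-1)/233469 = 2611087 - (-408125 + 1163/565)*(-1)/233469 = 2611087 - (-230589462)*(-1)/(565*233469) = 2611087 - 1*76863154/43969995 = 2611087 - 76863154/43969995 = 114809405471411/43969995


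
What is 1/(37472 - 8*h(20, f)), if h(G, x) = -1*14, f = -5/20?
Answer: 1/37584 ≈ 2.6607e-5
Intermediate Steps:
f = -¼ (f = -5*1/20 = -¼ ≈ -0.25000)
h(G, x) = -14
1/(37472 - 8*h(20, f)) = 1/(37472 - 8*(-14)) = 1/(37472 + 112) = 1/37584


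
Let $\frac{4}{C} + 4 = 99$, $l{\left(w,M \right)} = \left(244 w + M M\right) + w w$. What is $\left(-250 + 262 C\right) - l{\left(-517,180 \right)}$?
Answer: $- \frac{16509097}{95} \approx -1.7378 \cdot 10^{5}$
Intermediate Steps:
$l{\left(w,M \right)} = M^{2} + w^{2} + 244 w$ ($l{\left(w,M \right)} = \left(244 w + M^{2}\right) + w^{2} = \left(M^{2} + 244 w\right) + w^{2} = M^{2} + w^{2} + 244 w$)
$C = \frac{4}{95}$ ($C = \frac{4}{-4 + 99} = \frac{4}{95} \approx 0.042105$)
$\left(-250 + 262 C\right) - l{\left(-517,180 \right)} = \left(-250 + 262 \cdot \frac{4}{95}\right) - \left(180^{2} + \left(-517\right)^{2} + 244 \left(-517\right)\right) = \left(-250 + \frac{1048}{95}\right) - \left(32400 + 267289 - 126148\right) = - \frac{22702}{95} - 173541 = - \frac{16509097}{95}$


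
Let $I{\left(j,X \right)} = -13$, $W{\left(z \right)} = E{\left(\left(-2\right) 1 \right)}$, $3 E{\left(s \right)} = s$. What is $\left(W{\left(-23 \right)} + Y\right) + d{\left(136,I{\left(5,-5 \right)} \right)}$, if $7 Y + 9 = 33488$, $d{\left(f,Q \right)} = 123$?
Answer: $\frac{103006}{21} \approx 4905.0$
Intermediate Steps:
$E{\left(s \right)} = \frac{s}{3}$
$W{\left(z \right)} = - \frac{2}{3}$ ($W{\left(z \right)} = \frac{\left(-2\right) 1}{3} = \frac{1}{3} \left(-2\right) = - \frac{2}{3}$)
$Y = \frac{33479}{7}$ ($Y = - \frac{9}{7} + \frac{1}{7} \cdot 33488 = - \frac{9}{7} + 4784 = \frac{33479}{7} \approx 4782.7$)
$\left(W{\left(-23 \right)} + Y\right) + d{\left(136,I{\left(5,-5 \right)} \right)} = \left(- \frac{2}{3} + \frac{33479}{7}\right) + 123 = \frac{100423}{21} + 123 = \frac{103006}{21}$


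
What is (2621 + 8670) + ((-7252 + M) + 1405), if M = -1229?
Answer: 4215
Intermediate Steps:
(2621 + 8670) + ((-7252 + M) + 1405) = (2621 + 8670) + ((-7252 - 1229) + 1405) = 11291 + (-8481 + 1405) = 11291 - 7076 = 4215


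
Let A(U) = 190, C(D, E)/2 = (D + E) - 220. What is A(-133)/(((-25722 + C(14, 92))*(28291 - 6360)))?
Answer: -19/56910945 ≈ -3.3386e-7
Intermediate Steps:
C(D, E) = -440 + 2*D + 2*E (C(D, E) = 2*((D + E) - 220) = 2*(-220 + D + E) = -440 + 2*D + 2*E)
A(-133)/(((-25722 + C(14, 92))*(28291 - 6360))) = 190/(((-25722 + (-440 + 2*14 + 2*92))*(28291 - 6360))) = 190/(((-25722 + (-440 + 28 + 184))*21931)) = 190/(((-25722 - 228)*21931)) = 190/((-25950*21931)) = 190/(-569109450) = 190*(-1/569109450) = -19/56910945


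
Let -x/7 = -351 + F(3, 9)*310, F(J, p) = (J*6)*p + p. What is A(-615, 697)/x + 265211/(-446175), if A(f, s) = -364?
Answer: -1549171661/2610569925 ≈ -0.59342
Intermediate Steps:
F(J, p) = p + 6*J*p (F(J, p) = (6*J)*p + p = 6*J*p + p = p + 6*J*p)
x = -368613 (x = -7*(-351 + (9*(1 + 6*3))*310) = -7*(-351 + (9*(1 + 18))*310) = -7*(-351 + (9*19)*310) = -7*(-351 + 171*310) = -7*(-351 + 53010) = -7*52659 = -368613)
A(-615, 697)/x + 265211/(-446175) = -364/(-368613) + 265211/(-446175) = -364*(-1/368613) + 265211*(-1/446175) = 52/52659 - 265211/446175 = -1549171661/2610569925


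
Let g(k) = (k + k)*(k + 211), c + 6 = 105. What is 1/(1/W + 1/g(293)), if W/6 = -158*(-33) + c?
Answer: 10674576/371 ≈ 28772.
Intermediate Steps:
c = 99 (c = -6 + 105 = 99)
g(k) = 2*k*(211 + k) (g(k) = (2*k)*(211 + k) = 2*k*(211 + k))
W = 31878 (W = 6*(-158*(-33) + 99) = 6*(5214 + 99) = 6*5313 = 31878)
1/(1/W + 1/g(293)) = 1/(1/31878 + 1/(2*293*(211 + 293))) = 1/(1/31878 + 1/(2*293*504)) = 1/(1/31878 + 1/295344) = 1/(371/10674576) = 10674576/371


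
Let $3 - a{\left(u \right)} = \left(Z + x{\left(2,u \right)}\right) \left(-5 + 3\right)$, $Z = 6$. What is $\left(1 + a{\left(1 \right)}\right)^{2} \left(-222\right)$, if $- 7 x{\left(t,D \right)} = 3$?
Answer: $- \frac{2494392}{49} \approx -50906.0$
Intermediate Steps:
$x{\left(t,D \right)} = - \frac{3}{7}$ ($x{\left(t,D \right)} = \left(- \frac{1}{7}\right) 3 = - \frac{3}{7}$)
$a{\left(u \right)} = \frac{99}{7}$ ($a{\left(u \right)} = 3 - \left(6 - \frac{3}{7}\right) \left(-5 + 3\right) = 3 - \frac{39}{7} \left(-2\right) = 3 - - \frac{78}{7} = 3 + \frac{78}{7} = \frac{99}{7}$)
$\left(1 + a{\left(1 \right)}\right)^{2} \left(-222\right) = \left(1 + \frac{99}{7}\right)^{2} \left(-222\right) = \left(\frac{106}{7}\right)^{2} \left(-222\right) = \frac{11236}{49} \left(-222\right) = - \frac{2494392}{49}$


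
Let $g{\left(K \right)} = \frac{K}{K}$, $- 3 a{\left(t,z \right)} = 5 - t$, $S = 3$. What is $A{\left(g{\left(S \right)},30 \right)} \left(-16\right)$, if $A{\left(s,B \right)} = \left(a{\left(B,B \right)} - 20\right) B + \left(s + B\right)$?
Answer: $5104$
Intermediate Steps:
$a{\left(t,z \right)} = - \frac{5}{3} + \frac{t}{3}$ ($a{\left(t,z \right)} = - \frac{5 - t}{3} = - \frac{5}{3} + \frac{t}{3}$)
$g{\left(K \right)} = 1$
$A{\left(s,B \right)} = B + s + B \left(- \frac{65}{3} + \frac{B}{3}\right)$ ($A{\left(s,B \right)} = \left(\left(- \frac{5}{3} + \frac{B}{3}\right) - 20\right) B + \left(s + B\right) = \left(\left(- \frac{5}{3} + \frac{B}{3}\right) - 20\right) B + \left(B + s\right) = \left(- \frac{65}{3} + \frac{B}{3}\right) B + \left(B + s\right) = B \left(- \frac{65}{3} + \frac{B}{3}\right) + \left(B + s\right) = B + s + B \left(- \frac{65}{3} + \frac{B}{3}\right)$)
$A{\left(g{\left(S \right)},30 \right)} \left(-16\right) = \left(1 - 620 + \frac{30^{2}}{3}\right) \left(-16\right) = \left(1 - 620 + \frac{1}{3} \cdot 900\right) \left(-16\right) = \left(1 - 620 + 300\right) \left(-16\right) = \left(-319\right) \left(-16\right) = 5104$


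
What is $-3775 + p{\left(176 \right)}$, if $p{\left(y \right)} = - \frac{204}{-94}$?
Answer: $- \frac{177323}{47} \approx -3772.8$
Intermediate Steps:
$p{\left(y \right)} = \frac{102}{47}$ ($p{\left(y \right)} = \left(-204\right) \left(- \frac{1}{94}\right) = \frac{102}{47}$)
$-3775 + p{\left(176 \right)} = -3775 + \frac{102}{47} = - \frac{177323}{47}$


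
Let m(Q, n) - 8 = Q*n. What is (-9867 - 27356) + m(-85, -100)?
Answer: -28715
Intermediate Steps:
m(Q, n) = 8 + Q*n
(-9867 - 27356) + m(-85, -100) = (-9867 - 27356) + (8 - 85*(-100)) = -37223 + (8 + 8500) = -37223 + 8508 = -28715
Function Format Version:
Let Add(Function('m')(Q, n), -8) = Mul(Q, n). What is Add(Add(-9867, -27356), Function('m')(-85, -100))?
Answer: -28715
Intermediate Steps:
Function('m')(Q, n) = Add(8, Mul(Q, n))
Add(Add(-9867, -27356), Function('m')(-85, -100)) = Add(Add(-9867, -27356), Add(8, Mul(-85, -100))) = Add(-37223, Add(8, 8500)) = Add(-37223, 8508) = -28715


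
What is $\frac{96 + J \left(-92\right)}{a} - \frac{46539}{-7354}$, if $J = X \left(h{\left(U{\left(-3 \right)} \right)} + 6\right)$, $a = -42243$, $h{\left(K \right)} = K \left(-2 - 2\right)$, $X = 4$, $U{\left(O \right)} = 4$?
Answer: $\frac{1938178273}{310655022} \approx 6.239$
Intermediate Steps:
$h{\left(K \right)} = - 4 K$ ($h{\left(K \right)} = K \left(-4\right) = - 4 K$)
$J = -40$ ($J = 4 \left(\left(-4\right) 4 + 6\right) = 4 \left(-16 + 6\right) = 4 \left(-10\right) = -40$)
$\frac{96 + J \left(-92\right)}{a} - \frac{46539}{-7354} = \frac{96 - -3680}{-42243} - \frac{46539}{-7354} = \left(96 + 3680\right) \left(- \frac{1}{42243}\right) - - \frac{46539}{7354} = 3776 \left(- \frac{1}{42243}\right) + \frac{46539}{7354} = - \frac{3776}{42243} + \frac{46539}{7354} = \frac{1938178273}{310655022}$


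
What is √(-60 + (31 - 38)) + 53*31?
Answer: 1643 + I*√67 ≈ 1643.0 + 8.1853*I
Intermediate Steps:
√(-60 + (31 - 38)) + 53*31 = √(-60 - 7) + 1643 = √(-67) + 1643 = I*√67 + 1643 = 1643 + I*√67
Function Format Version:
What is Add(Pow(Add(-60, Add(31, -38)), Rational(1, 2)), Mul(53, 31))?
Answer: Add(1643, Mul(I, Pow(67, Rational(1, 2)))) ≈ Add(1643.0, Mul(8.1853, I))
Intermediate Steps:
Add(Pow(Add(-60, Add(31, -38)), Rational(1, 2)), Mul(53, 31)) = Add(Pow(Add(-60, -7), Rational(1, 2)), 1643) = Add(Pow(-67, Rational(1, 2)), 1643) = Add(Mul(I, Pow(67, Rational(1, 2))), 1643) = Add(1643, Mul(I, Pow(67, Rational(1, 2))))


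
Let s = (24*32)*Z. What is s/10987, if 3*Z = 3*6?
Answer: 4608/10987 ≈ 0.41940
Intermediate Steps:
Z = 6 (Z = (3*6)/3 = (⅓)*18 = 6)
s = 4608 (s = (24*32)*6 = 768*6 = 4608)
s/10987 = 4608/10987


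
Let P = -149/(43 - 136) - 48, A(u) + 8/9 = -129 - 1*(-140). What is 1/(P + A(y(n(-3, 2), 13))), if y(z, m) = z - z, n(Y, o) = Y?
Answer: -279/10124 ≈ -0.027558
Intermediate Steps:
y(z, m) = 0
A(u) = 91/9 (A(u) = -8/9 + (-129 - 1*(-140)) = -8/9 + (-129 + 140) = -8/9 + 11 = 91/9)
P = -4315/93 (P = -149/(-93) - 48 = -1/93*(-149) - 48 = 149/93 - 48 = -4315/93 ≈ -46.398)
1/(P + A(y(n(-3, 2), 13))) = 1/(-4315/93 + 91/9) = 1/(-10124/279) = -279/10124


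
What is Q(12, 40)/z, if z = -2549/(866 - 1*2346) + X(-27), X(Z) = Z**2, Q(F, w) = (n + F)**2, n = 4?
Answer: 378880/1081469 ≈ 0.35034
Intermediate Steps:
Q(F, w) = (4 + F)**2
z = 1081469/1480 (z = -2549/(866 - 1*2346) + (-27)**2 = -2549/(866 - 2346) + 729 = -2549/(-1480) + 729 = -2549*(-1/1480) + 729 = 2549/1480 + 729 = 1081469/1480 ≈ 730.72)
Q(12, 40)/z = (4 + 12)**2/(1081469/1480) = 16**2*(1480/1081469) = 256*(1480/1081469) = 378880/1081469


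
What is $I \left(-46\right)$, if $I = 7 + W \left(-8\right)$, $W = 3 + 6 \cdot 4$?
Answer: $9614$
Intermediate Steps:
$W = 27$ ($W = 3 + 24 = 27$)
$I = -209$ ($I = 7 + 27 \left(-8\right) = 7 - 216 = -209$)
$I \left(-46\right) = \left(-209\right) \left(-46\right) = 9614$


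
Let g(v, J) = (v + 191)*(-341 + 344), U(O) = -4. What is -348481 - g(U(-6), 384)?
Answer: -349042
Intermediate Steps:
g(v, J) = 573 + 3*v (g(v, J) = (191 + v)*3 = 573 + 3*v)
-348481 - g(U(-6), 384) = -348481 - (573 + 3*(-4)) = -348481 - (573 - 12) = -348481 - 1*561 = -348481 - 561 = -349042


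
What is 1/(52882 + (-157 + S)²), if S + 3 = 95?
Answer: 1/57107 ≈ 1.7511e-5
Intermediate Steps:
S = 92 (S = -3 + 95 = 92)
1/(52882 + (-157 + S)²) = 1/(52882 + (-157 + 92)²) = 1/(52882 + (-65)²) = 1/(52882 + 4225) = 1/57107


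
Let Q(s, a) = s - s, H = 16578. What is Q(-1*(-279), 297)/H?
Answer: 0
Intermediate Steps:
Q(s, a) = 0
Q(-1*(-279), 297)/H = 0/16578 = 0*(1/16578) = 0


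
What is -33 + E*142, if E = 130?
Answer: 18427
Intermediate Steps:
-33 + E*142 = -33 + 130*142 = -33 + 18460 = 18427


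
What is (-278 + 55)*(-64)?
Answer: 14272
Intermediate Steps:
(-278 + 55)*(-64) = -223*(-64) = 14272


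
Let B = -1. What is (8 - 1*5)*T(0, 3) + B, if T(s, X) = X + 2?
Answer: 14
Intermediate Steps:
T(s, X) = 2 + X
(8 - 1*5)*T(0, 3) + B = (8 - 1*5)*(2 + 3) - 1 = (8 - 5)*5 - 1 = 3*5 - 1 = 15 - 1 = 14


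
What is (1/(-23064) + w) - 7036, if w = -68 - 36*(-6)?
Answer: -158864833/23064 ≈ -6888.0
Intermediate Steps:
w = 148 (w = -68 + 216 = 148)
(1/(-23064) + w) - 7036 = (1/(-23064) + 148) - 7036 = (-1/23064 + 148) - 7036 = 3413471/23064 - 7036 = -158864833/23064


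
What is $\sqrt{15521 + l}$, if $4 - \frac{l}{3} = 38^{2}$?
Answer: $\sqrt{11201} \approx 105.83$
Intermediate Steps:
$l = -4320$ ($l = 12 - 3 \cdot 38^{2} = 12 - 4332 = -4320$)
$\sqrt{15521 + l} = \sqrt{15521 - 4320} = \sqrt{11201}$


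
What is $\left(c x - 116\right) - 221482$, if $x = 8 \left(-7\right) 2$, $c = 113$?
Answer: $-234254$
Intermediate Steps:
$x = -112$ ($x = \left(-56\right) 2 = -112$)
$\left(c x - 116\right) - 221482 = \left(113 \left(-112\right) - 116\right) - 221482 = \left(-12656 - 116\right) - 221482 = -12772 - 221482 = -234254$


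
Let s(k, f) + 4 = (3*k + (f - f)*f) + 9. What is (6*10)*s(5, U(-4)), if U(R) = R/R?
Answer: 1200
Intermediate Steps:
U(R) = 1
s(k, f) = 5 + 3*k (s(k, f) = -4 + ((3*k + (f - f)*f) + 9) = -4 + ((3*k + 0*f) + 9) = -4 + ((3*k + 0) + 9) = -4 + (3*k + 9) = -4 + (9 + 3*k) = 5 + 3*k)
(6*10)*s(5, U(-4)) = (6*10)*(5 + 3*5) = 60*(5 + 15) = 60*20 = 1200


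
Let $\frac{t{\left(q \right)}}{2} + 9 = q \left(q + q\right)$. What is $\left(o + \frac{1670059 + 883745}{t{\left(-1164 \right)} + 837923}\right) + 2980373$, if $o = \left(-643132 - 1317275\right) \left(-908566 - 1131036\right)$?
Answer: $\frac{25020275779576004047}{6257489} \approx 3.9985 \cdot 10^{12}$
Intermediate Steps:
$t{\left(q \right)} = -18 + 4 q^{2}$ ($t{\left(q \right)} = -18 + 2 q \left(q + q\right) = -18 + 2 q 2 q = -18 + 2 \cdot 2 q^{2} = -18 + 4 q^{2}$)
$o = 3998450038014$ ($o = \left(-1960407\right) \left(-2039602\right) = 3998450038014$)
$\left(o + \frac{1670059 + 883745}{t{\left(-1164 \right)} + 837923}\right) + 2980373 = \left(3998450038014 + \frac{1670059 + 883745}{\left(-18 + 4 \left(-1164\right)^{2}\right) + 837923}\right) + 2980373 = \left(3998450038014 + \frac{2553804}{\left(-18 + 4 \cdot 1354896\right) + 837923}\right) + 2980373 = \left(3998450038014 + \frac{2553804}{\left(-18 + 5419584\right) + 837923}\right) + 2980373 = \left(3998450038014 + \frac{2553804}{5419566 + 837923}\right) + 2980373 = \left(3998450038014 + \frac{2553804}{6257489}\right) + 2980373 = \frac{25020257129924740650}{6257489} + 2980373 = \frac{25020275779576004047}{6257489}$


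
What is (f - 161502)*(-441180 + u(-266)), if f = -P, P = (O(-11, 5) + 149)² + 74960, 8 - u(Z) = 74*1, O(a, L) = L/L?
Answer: 114265946652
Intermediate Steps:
O(a, L) = 1
u(Z) = -66 (u(Z) = 8 - 74 = -66)
P = 97460 (P = (1 + 149)² + 74960 = 150² + 74960 = 22500 + 74960 = 97460)
f = -97460 (f = -1*97460 = -97460)
(f - 161502)*(-441180 + u(-266)) = (-97460 - 161502)*(-441180 - 66) = -258962*(-441246) = 114265946652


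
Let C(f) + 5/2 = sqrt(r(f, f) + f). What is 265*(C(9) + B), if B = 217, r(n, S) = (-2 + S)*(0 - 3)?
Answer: 113685/2 + 530*I*sqrt(3) ≈ 56843.0 + 917.99*I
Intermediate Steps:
r(n, S) = 6 - 3*S (r(n, S) = (-2 + S)*(-3) = 6 - 3*S)
C(f) = -5/2 + sqrt(6 - 2*f) (C(f) = -5/2 + sqrt((6 - 3*f) + f) = -5/2 + sqrt(6 - 2*f))
265*(C(9) + B) = 265*((-5/2 + sqrt(6 - 2*9)) + 217) = 265*((-5/2 + sqrt(6 - 18)) + 217) = 265*((-5/2 + sqrt(-12)) + 217) = 265*((-5/2 + 2*I*sqrt(3)) + 217) = 265*(429/2 + 2*I*sqrt(3)) = 113685/2 + 530*I*sqrt(3)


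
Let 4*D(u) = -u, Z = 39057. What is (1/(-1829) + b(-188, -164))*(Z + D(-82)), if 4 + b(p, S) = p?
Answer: -27445613195/3658 ≈ -7.5029e+6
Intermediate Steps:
b(p, S) = -4 + p
D(u) = -u/4 (D(u) = (-u)/4 = -u/4)
(1/(-1829) + b(-188, -164))*(Z + D(-82)) = (1/(-1829) + (-4 - 188))*(39057 - ¼*(-82)) = (-1/1829 - 192)*(39057 + 41/2) = -351169/1829*78155/2 = -27445613195/3658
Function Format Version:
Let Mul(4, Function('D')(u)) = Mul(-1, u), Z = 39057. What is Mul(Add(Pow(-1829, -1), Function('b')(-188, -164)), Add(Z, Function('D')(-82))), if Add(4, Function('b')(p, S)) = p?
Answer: Rational(-27445613195, 3658) ≈ -7.5029e+6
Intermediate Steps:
Function('b')(p, S) = Add(-4, p)
Function('D')(u) = Mul(Rational(-1, 4), u) (Function('D')(u) = Mul(Rational(1, 4), Mul(-1, u)) = Mul(Rational(-1, 4), u))
Mul(Add(Pow(-1829, -1), Function('b')(-188, -164)), Add(Z, Function('D')(-82))) = Mul(Add(Pow(-1829, -1), Add(-4, -188)), Add(39057, Mul(Rational(-1, 4), -82))) = Mul(Add(Rational(-1, 1829), -192), Add(39057, Rational(41, 2))) = Mul(Rational(-351169, 1829), Rational(78155, 2)) = Rational(-27445613195, 3658)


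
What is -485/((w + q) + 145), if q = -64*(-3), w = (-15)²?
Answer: -485/562 ≈ -0.86299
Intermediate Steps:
w = 225
q = 192
-485/((w + q) + 145) = -485/((225 + 192) + 145) = -485/(417 + 145) = -485/562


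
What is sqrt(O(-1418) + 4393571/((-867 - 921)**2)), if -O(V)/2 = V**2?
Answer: I*sqrt(12856339661341)/1788 ≈ 2005.4*I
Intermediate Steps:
O(V) = -2*V**2
sqrt(O(-1418) + 4393571/((-867 - 921)**2)) = sqrt(-2*(-1418)**2 + 4393571/((-867 - 921)**2)) = sqrt(-2*2010724 + 4393571/((-1788)**2)) = sqrt(-4021448 + 4393571/3196944) = sqrt(-12856339661341/3196944) = I*sqrt(12856339661341)/1788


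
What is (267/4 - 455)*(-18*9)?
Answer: 125793/2 ≈ 62897.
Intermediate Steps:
(267/4 - 455)*(-18*9) = (267*(1/4) - 455)*(-162) = (267/4 - 455)*(-162) = -1553/4*(-162) = 125793/2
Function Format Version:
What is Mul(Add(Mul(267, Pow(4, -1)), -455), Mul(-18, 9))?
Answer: Rational(125793, 2) ≈ 62897.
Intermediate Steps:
Mul(Add(Mul(267, Pow(4, -1)), -455), Mul(-18, 9)) = Mul(Add(Mul(267, Rational(1, 4)), -455), -162) = Mul(Add(Rational(267, 4), -455), -162) = Mul(Rational(-1553, 4), -162) = Rational(125793, 2)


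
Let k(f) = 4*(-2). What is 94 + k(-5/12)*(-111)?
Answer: 982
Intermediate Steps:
k(f) = -8
94 + k(-5/12)*(-111) = 94 - 8*(-111) = 94 + 888 = 982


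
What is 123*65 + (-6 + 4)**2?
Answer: 7999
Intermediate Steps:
123*65 + (-6 + 4)**2 = 7995 + (-2)**2 = 7995 + 4 = 7999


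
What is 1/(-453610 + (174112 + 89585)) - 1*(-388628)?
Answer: 73805509363/189913 ≈ 3.8863e+5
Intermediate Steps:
1/(-453610 + (174112 + 89585)) - 1*(-388628) = 1/(-453610 + 263697) + 388628 = 1/(-189913) + 388628 = -1/189913 + 388628 = 73805509363/189913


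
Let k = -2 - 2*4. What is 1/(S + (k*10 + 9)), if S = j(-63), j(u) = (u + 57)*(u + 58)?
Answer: -1/61 ≈ -0.016393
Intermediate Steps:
k = -10 (k = -2 - 8 = -10)
j(u) = (57 + u)*(58 + u)
S = 30 (S = 3306 + (-63)² + 115*(-63) = 3306 + 3969 - 7245 = 30)
1/(S + (k*10 + 9)) = 1/(30 + (-10*10 + 9)) = 1/(30 + (-100 + 9)) = 1/(30 - 91) = 1/(-61) = -1/61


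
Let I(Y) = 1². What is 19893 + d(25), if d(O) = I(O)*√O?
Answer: 19898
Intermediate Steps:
I(Y) = 1
d(O) = √O (d(O) = 1*√O = √O)
19893 + d(25) = 19893 + √25 = 19893 + 5 = 19898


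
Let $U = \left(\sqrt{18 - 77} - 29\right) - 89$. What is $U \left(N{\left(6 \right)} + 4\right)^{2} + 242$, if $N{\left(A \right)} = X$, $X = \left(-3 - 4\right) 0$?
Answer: $-1646 + 16 i \sqrt{59} \approx -1646.0 + 122.9 i$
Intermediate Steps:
$X = 0$ ($X = \left(-7\right) 0 = 0$)
$N{\left(A \right)} = 0$
$U = -118 + i \sqrt{59}$ ($U = \left(\sqrt{-59} - 29\right) - 89 = \left(i \sqrt{59} - 29\right) - 89 = \left(-29 + i \sqrt{59}\right) - 89 = -118 + i \sqrt{59} \approx -118.0 + 7.6811 i$)
$U \left(N{\left(6 \right)} + 4\right)^{2} + 242 = \left(-118 + i \sqrt{59}\right) \left(0 + 4\right)^{2} + 242 = \left(-118 + i \sqrt{59}\right) 4^{2} + 242 = \left(-118 + i \sqrt{59}\right) 16 + 242 = \left(-1888 + 16 i \sqrt{59}\right) + 242 = -1646 + 16 i \sqrt{59}$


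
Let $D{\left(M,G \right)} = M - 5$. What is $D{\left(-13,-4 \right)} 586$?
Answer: $-10548$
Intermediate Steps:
$D{\left(M,G \right)} = -5 + M$ ($D{\left(M,G \right)} = M - 5 = -5 + M$)
$D{\left(-13,-4 \right)} 586 = \left(-5 - 13\right) 586 = \left(-18\right) 586 = -10548$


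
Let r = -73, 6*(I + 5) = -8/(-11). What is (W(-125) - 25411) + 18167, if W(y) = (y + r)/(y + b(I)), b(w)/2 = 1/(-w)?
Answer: -145275518/20059 ≈ -7242.4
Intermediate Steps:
I = -161/33 (I = -5 + (-8/(-11))/6 = -5 + (-8*(-1/11))/6 = -5 + (⅙)*(8/11) = -5 + 4/33 = -161/33 ≈ -4.8788)
b(w) = -2/w (b(w) = 2/((-w)) = 2*(-1/w) = -2/w)
W(y) = (-73 + y)/(66/161 + y) (W(y) = (y - 73)/(y - 2/(-161/33)) = (-73 + y)/(y - 2*(-33/161)) = (-73 + y)/(y + 66/161) = (-73 + y)/(66/161 + y))
(W(-125) - 25411) + 18167 = (161*(-73 - 125)/(66 + 161*(-125)) - 25411) + 18167 = (161*(-198)/(66 - 20125) - 25411) + 18167 = (161*(-198)/(-20059) - 25411) + 18167 = (161*(-1/20059)*(-198) - 25411) + 18167 = (31878/20059 - 25411) + 18167 = -509687371/20059 + 18167 = -145275518/20059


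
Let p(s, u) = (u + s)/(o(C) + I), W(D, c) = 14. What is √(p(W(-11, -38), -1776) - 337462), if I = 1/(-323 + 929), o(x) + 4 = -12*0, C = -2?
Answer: I*√1978628230642/2423 ≈ 580.54*I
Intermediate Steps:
o(x) = -4 (o(x) = -4 - 12*0 = -4 + 0 = -4)
I = 1/606 ≈ 0.0016502
p(s, u) = -606*s/2423 - 606*u/2423 (p(s, u) = (u + s)/(-4 + 1/606) = (s + u)/(-2423/606) = (s + u)*(-606/2423) = -606*s/2423 - 606*u/2423)
√(p(W(-11, -38), -1776) - 337462) = √((-606/2423*14 - 606/2423*(-1776)) - 337462) = √((-8484/2423 + 1076256/2423) - 337462) = √(1067772/2423 - 337462) = √(-816602654/2423) = I*√1978628230642/2423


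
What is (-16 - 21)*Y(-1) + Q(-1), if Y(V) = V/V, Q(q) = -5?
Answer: -42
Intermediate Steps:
Y(V) = 1
(-16 - 21)*Y(-1) + Q(-1) = (-16 - 21)*1 - 5 = -37*1 - 5 = -37 - 5 = -42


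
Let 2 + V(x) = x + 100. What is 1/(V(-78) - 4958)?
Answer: -1/4938 ≈ -0.00020251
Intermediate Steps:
V(x) = 98 + x (V(x) = -2 + (x + 100) = -2 + (100 + x) = 98 + x)
1/(V(-78) - 4958) = 1/((98 - 78) - 4958) = 1/(20 - 4958) = 1/(-4938) = -1/4938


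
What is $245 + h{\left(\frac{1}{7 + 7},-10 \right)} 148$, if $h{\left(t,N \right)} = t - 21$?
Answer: $- \frac{19967}{7} \approx -2852.4$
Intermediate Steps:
$h{\left(t,N \right)} = -21 + t$
$245 + h{\left(\frac{1}{7 + 7},-10 \right)} 148 = 245 + \left(-21 + \frac{1}{7 + 7}\right) 148 = 245 + \left(-21 + \frac{1}{14}\right) 148 = 245 - \frac{21682}{7} = - \frac{19967}{7}$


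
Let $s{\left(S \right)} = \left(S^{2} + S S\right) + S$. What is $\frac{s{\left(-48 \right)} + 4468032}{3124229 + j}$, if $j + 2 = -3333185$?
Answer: $- \frac{2236296}{104479} \approx -21.404$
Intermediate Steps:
$j = -3333187$ ($j = -2 - 3333185 = -3333187$)
$s{\left(S \right)} = S + 2 S^{2}$ ($s{\left(S \right)} = \left(S^{2} + S^{2}\right) + S = 2 S^{2} + S = S + 2 S^{2}$)
$\frac{s{\left(-48 \right)} + 4468032}{3124229 + j} = \frac{- 48 \left(1 + 2 \left(-48\right)\right) + 4468032}{3124229 - 3333187} = \frac{- 48 \left(1 - 96\right) + 4468032}{-208958} = \left(\left(-48\right) \left(-95\right) + 4468032\right) \left(- \frac{1}{208958}\right) = \left(4560 + 4468032\right) \left(- \frac{1}{208958}\right) = 4472592 \left(- \frac{1}{208958}\right) = - \frac{2236296}{104479}$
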